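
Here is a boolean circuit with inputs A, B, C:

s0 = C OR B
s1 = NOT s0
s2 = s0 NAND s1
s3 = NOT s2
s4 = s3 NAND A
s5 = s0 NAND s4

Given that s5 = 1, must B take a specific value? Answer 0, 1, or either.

0

s5 = s0 NAND s4 must be 1, so at least one of s0, s4 is 0.
Every assignment with s5 = 1 has B = 0; there are 2 such assignment(s).
  A=0, B=0, C=0
  A=1, B=0, C=0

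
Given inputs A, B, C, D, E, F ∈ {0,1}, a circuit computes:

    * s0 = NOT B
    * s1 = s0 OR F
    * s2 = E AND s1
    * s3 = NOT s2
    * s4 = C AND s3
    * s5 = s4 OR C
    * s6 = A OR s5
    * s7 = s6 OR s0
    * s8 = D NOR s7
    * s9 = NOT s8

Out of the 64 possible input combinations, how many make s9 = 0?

s9 = NOT s8 must be 0, so s8 = 1.
s8 = D NOR s7 must be 1, so both D = 0 and s7 = 0.
Satisfying assignments:
  A=0, B=1, C=0, D=0, E=0, F=0
  A=0, B=1, C=0, D=0, E=0, F=1
  A=0, B=1, C=0, D=0, E=1, F=0
  A=0, B=1, C=0, D=0, E=1, F=1

4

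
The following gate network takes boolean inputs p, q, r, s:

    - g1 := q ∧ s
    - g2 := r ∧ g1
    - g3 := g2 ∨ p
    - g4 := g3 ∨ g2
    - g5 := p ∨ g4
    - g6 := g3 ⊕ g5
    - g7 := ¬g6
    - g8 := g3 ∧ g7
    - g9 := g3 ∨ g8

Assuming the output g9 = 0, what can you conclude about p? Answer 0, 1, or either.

g9 = g3 ∨ g8 must be 0, so both g3 = 0 and g8 = 0.
Every assignment with g9 = 0 has p = 0; there are 7 such assignment(s).

0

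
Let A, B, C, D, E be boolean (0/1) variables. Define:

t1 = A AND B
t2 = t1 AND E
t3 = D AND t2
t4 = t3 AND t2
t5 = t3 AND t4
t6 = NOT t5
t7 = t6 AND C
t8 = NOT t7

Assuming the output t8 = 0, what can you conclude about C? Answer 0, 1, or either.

t8 = NOT t7 must be 0, so t7 = 1.
t7 = t6 AND C must be 1, so both t6 = 1 and C = 1.
Every assignment with t8 = 0 has C = 1; there are 15 such assignment(s).

1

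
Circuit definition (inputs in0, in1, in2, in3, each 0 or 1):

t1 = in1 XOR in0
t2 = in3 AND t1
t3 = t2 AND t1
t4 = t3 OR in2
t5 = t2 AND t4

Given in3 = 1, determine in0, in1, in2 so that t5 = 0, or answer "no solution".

in0=0, in1=0, in2=0

Check with in3 = 1 and in0=0, in1=0, in2=0:
t1 = in1 XOR in0 = 0 XOR 0 = 0
t2 = in3 AND t1 = 1 AND 0 = 0
t3 = t2 AND t1 = 0 AND 0 = 0
t4 = t3 OR in2 = 0 OR 0 = 0
t5 = t2 AND t4 = 0 AND 0 = 0
So t5 = 0.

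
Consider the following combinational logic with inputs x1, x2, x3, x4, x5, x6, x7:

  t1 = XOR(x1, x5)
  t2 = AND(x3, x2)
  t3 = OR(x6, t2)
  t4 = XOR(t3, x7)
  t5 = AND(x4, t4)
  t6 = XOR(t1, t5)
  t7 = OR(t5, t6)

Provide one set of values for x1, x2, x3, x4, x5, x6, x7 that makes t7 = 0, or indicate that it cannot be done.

x1=0, x2=0, x3=1, x4=0, x5=0, x6=0, x7=0

t7 = OR(t5, t6) must be 0, so both t5 = 0 and t6 = 0.
t5 = AND(x4, t4) must be 0, so at least one of x4, t4 is 0.
t6 = XOR(t1, t5) must be 0, so t1 and t5 are equal.
Check with x1=0, x2=0, x3=1, x4=0, x5=0, x6=0, x7=0:
t1 = XOR(x1, x5) = XOR(0, 0) = 0
t2 = AND(x3, x2) = AND(1, 0) = 0
t3 = OR(x6, t2) = OR(0, 0) = 0
t4 = XOR(t3, x7) = XOR(0, 0) = 0
t5 = AND(x4, t4) = AND(0, 0) = 0
t6 = XOR(t1, t5) = XOR(0, 0) = 0
t7 = OR(t5, t6) = OR(0, 0) = 0
So t7 = 0 as required.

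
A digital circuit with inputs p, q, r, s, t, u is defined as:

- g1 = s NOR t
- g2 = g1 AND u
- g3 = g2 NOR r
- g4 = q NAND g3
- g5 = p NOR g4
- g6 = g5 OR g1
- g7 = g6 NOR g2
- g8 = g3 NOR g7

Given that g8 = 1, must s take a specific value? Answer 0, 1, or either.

g8 = g3 NOR g7 must be 1, so both g3 = 0 and g7 = 0.
g3 = g2 NOR r must be 0, so at least one of g2, r is 1.
g7 = g6 NOR g2 must be 0, so at least one of g6, g2 is 1.
Every assignment with g8 = 1 has s = 0; there are 12 such assignment(s).

0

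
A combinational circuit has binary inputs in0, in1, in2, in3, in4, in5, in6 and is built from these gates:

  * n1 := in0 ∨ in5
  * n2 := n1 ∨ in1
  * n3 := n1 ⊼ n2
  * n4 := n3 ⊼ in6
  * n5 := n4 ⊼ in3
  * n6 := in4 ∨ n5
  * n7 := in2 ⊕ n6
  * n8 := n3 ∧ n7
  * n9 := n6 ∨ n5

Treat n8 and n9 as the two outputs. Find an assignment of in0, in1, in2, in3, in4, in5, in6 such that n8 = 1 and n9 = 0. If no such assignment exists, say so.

in0=0 in1=0 in2=1 in3=1 in4=0 in5=0 in6=0

Check with in0=0 in1=0 in2=1 in3=1 in4=0 in5=0 in6=0:
n1 = in0 ∨ in5 = 0 ∨ 0 = 0
n2 = n1 ∨ in1 = 0 ∨ 0 = 0
n3 = n1 ⊼ n2 = 0 ⊼ 0 = 1
n4 = n3 ⊼ in6 = 1 ⊼ 0 = 1
n5 = n4 ⊼ in3 = 1 ⊼ 1 = 0
n6 = in4 ∨ n5 = 0 ∨ 0 = 0
n7 = in2 ⊕ n6 = 1 ⊕ 0 = 1
n8 = n3 ∧ n7 = 1 ∧ 1 = 1
n9 = n6 ∨ n5 = 0 ∨ 0 = 0
So n8 = 1 and n9 = 0.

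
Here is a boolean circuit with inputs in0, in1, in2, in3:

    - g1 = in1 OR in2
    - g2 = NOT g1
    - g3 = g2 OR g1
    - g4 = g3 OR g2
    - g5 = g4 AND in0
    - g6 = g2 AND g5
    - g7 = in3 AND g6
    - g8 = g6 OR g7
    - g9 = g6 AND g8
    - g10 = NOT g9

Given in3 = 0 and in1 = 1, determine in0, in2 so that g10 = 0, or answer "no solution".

With in3 = 0 and in1 = 1 fixed, none of the 4 settings of in0, in2 give g10 = 0.
For example, with in0=0, in2=1:
g1 = in1 OR in2 = 1 OR 1 = 1
g2 = NOT g1 = NOT 1 = 0
g3 = g2 OR g1 = 0 OR 1 = 1
g4 = g3 OR g2 = 1 OR 0 = 1
g5 = g4 AND in0 = 1 AND 0 = 0
g6 = g2 AND g5 = 0 AND 0 = 0
g7 = in3 AND g6 = 0 AND 0 = 0
g8 = g6 OR g7 = 0 OR 0 = 0
g9 = g6 AND g8 = 0 AND 0 = 0
g10 = NOT g9 = NOT 0 = 1
giving g10 = 1 ≠ 0.

no solution exists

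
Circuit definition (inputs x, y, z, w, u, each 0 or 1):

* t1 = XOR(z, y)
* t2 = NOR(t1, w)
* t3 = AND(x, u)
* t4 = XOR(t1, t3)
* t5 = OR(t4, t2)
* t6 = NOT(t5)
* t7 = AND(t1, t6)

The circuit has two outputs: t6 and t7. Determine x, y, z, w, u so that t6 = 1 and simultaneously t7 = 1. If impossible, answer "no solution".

Check with x=1, y=1, z=0, w=0, u=1:
t1 = XOR(z, y) = XOR(0, 1) = 1
t2 = NOR(t1, w) = NOR(1, 0) = 0
t3 = AND(x, u) = AND(1, 1) = 1
t4 = XOR(t1, t3) = XOR(1, 1) = 0
t5 = OR(t4, t2) = OR(0, 0) = 0
t6 = NOT(t5) = NOT 0 = 1
t7 = AND(t1, t6) = AND(1, 1) = 1
So t6 = 1 and t7 = 1.

x=1, y=1, z=0, w=0, u=1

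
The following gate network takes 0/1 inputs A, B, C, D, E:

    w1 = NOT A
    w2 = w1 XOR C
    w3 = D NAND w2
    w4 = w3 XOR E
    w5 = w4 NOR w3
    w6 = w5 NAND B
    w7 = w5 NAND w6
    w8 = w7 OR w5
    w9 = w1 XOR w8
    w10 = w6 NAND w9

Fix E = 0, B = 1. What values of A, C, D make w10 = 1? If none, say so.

A=0, C=0, D=1

Check with E = 0, B = 1 and A=0, C=0, D=1:
w1 = NOT A = NOT 0 = 1
w2 = w1 XOR C = 1 XOR 0 = 1
w3 = D NAND w2 = 1 NAND 1 = 0
w4 = w3 XOR E = 0 XOR 0 = 0
w5 = w4 NOR w3 = 0 NOR 0 = 1
w6 = w5 NAND B = 1 NAND 1 = 0
w7 = w5 NAND w6 = 1 NAND 0 = 1
w8 = w7 OR w5 = 1 OR 1 = 1
w9 = w1 XOR w8 = 1 XOR 1 = 0
w10 = w6 NAND w9 = 0 NAND 0 = 1
So w10 = 1.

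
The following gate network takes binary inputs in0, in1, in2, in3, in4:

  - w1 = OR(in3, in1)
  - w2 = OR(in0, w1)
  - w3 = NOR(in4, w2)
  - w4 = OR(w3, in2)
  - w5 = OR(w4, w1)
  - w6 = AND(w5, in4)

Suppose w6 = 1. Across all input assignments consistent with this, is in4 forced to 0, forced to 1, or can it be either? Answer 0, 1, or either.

1

w6 = AND(w5, in4) must be 1, so both w5 = 1 and in4 = 1.
w5 = OR(w4, w1) must be 1, so at least one of w4, w1 is 1.
Every assignment with w6 = 1 has in4 = 1; there are 14 such assignment(s).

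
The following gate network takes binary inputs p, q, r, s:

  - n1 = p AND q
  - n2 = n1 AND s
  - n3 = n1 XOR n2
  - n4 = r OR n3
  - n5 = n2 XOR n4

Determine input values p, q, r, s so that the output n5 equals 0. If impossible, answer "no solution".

Check with p=0 q=1 r=0 s=1:
n1 = p AND q = 0 AND 1 = 0
n2 = n1 AND s = 0 AND 1 = 0
n3 = n1 XOR n2 = 0 XOR 0 = 0
n4 = r OR n3 = 0 OR 0 = 0
n5 = n2 XOR n4 = 0 XOR 0 = 0
So n5 = 0 as required.

p=0 q=1 r=0 s=1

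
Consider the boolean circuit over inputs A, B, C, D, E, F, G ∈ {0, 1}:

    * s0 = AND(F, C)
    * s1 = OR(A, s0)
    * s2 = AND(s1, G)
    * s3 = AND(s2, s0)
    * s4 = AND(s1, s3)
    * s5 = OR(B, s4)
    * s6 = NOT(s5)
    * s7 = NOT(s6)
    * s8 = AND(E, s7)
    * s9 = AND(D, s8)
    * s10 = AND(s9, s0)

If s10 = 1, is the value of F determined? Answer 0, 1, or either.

1

s10 = AND(s9, s0) must be 1, so both s9 = 1 and s0 = 1.
s9 = AND(D, s8) must be 1, so both D = 1 and s8 = 1.
Every assignment with s10 = 1 has F = 1; there are 6 such assignment(s).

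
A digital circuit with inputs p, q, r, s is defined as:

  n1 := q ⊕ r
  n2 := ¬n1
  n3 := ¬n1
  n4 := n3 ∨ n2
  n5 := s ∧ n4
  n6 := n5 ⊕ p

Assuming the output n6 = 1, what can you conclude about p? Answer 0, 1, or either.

either

Both values of p occur among assignments with n6 = 1:
  p=0: p=0, q=0, r=0, s=1
  p=1: p=1, q=0, r=0, s=0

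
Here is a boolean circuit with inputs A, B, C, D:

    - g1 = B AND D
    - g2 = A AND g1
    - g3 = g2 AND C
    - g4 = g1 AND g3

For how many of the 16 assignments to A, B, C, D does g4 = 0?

g4 = g1 AND g3 must be 0, so at least one of g1, g3 is 0.
Enumerating the 16 input combinations, 15 give g4 = 0 and 1 give g4 = 1.

15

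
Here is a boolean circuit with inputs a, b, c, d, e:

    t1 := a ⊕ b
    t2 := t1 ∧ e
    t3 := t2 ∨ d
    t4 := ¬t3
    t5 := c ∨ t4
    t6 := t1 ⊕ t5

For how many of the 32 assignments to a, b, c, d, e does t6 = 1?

t6 = t1 ⊕ t5 must be 1, so t1 and t5 differ.
Enumerating the 32 input combinations, 18 give t6 = 1 and 14 give t6 = 0.

18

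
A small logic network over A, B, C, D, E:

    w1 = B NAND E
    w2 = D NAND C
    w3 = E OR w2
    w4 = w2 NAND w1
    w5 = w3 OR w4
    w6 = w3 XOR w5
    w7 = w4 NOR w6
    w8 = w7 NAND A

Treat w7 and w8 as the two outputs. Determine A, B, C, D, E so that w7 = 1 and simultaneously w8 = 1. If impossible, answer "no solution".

Check with A=0 B=0 C=1 D=0 E=1:
w1 = B NAND E = 0 NAND 1 = 1
w2 = D NAND C = 0 NAND 1 = 1
w3 = E OR w2 = 1 OR 1 = 1
w4 = w2 NAND w1 = 1 NAND 1 = 0
w5 = w3 OR w4 = 1 OR 0 = 1
w6 = w3 XOR w5 = 1 XOR 1 = 0
w7 = w4 NOR w6 = 0 NOR 0 = 1
w8 = w7 NAND A = 1 NAND 0 = 1
So w7 = 1 and w8 = 1.

A=0 B=0 C=1 D=0 E=1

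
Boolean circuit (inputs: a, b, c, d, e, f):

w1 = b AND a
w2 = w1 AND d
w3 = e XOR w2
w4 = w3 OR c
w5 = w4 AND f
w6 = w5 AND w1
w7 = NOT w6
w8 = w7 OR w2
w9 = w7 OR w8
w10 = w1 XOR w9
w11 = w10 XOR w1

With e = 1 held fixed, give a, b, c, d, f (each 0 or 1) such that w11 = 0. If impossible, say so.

a=1 b=1 c=1 d=0 f=1

Check with e = 1 and a=1, b=1, c=1, d=0, f=1:
w1 = b AND a = 1 AND 1 = 1
w2 = w1 AND d = 1 AND 0 = 0
w3 = e XOR w2 = 1 XOR 0 = 1
w4 = w3 OR c = 1 OR 1 = 1
w5 = w4 AND f = 1 AND 1 = 1
w6 = w5 AND w1 = 1 AND 1 = 1
w7 = NOT w6 = NOT 1 = 0
w8 = w7 OR w2 = 0 OR 0 = 0
w9 = w7 OR w8 = 0 OR 0 = 0
w10 = w1 XOR w9 = 1 XOR 0 = 1
w11 = w10 XOR w1 = 1 XOR 1 = 0
So w11 = 0.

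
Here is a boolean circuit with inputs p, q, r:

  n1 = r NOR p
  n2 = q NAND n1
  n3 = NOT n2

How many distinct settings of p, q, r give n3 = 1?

1

n3 = NOT n2 must be 1, so n2 = 0.
n2 = q NAND n1 must be 0, so both q = 1 and n1 = 1.
Satisfying assignments:
  p=0, q=1, r=0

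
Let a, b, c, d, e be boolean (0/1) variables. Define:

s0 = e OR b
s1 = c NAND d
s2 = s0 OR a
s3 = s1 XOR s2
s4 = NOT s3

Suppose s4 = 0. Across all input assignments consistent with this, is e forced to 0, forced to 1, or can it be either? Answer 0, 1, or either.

either

Both values of e occur among assignments with s4 = 0:
  e=0: a=0, b=0, c=0, d=0, e=0
  e=1: a=0, b=0, c=1, d=1, e=1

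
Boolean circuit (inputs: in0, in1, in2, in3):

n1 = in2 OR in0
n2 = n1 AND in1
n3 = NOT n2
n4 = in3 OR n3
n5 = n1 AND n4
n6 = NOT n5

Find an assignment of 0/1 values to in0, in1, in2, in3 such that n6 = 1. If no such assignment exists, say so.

Check with in0=0, in1=1, in2=0, in3=0:
n1 = in2 OR in0 = 0 OR 0 = 0
n2 = n1 AND in1 = 0 AND 1 = 0
n3 = NOT n2 = NOT 0 = 1
n4 = in3 OR n3 = 0 OR 1 = 1
n5 = n1 AND n4 = 0 AND 1 = 0
n6 = NOT n5 = NOT 0 = 1
So n6 = 1 as required.

in0=0, in1=1, in2=0, in3=0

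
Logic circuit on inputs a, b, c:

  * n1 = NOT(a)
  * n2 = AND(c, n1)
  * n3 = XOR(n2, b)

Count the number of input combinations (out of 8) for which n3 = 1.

n3 = XOR(n2, b) must be 1, so n2 and b differ.
Satisfying assignments:
  a=0, b=0, c=1
  a=0, b=1, c=0
  a=1, b=1, c=0
  a=1, b=1, c=1

4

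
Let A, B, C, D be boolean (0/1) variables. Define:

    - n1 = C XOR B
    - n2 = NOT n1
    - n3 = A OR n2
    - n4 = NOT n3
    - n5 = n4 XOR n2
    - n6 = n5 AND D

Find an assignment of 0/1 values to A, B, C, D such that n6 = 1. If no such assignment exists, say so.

n6 = n5 AND D must be 1, so both n5 = 1 and D = 1.
Check with A=0 B=0 C=1 D=1:
n1 = C XOR B = 1 XOR 0 = 1
n2 = NOT n1 = NOT 1 = 0
n3 = A OR n2 = 0 OR 0 = 0
n4 = NOT n3 = NOT 0 = 1
n5 = n4 XOR n2 = 1 XOR 0 = 1
n6 = n5 AND D = 1 AND 1 = 1
So n6 = 1 as required.

A=0 B=0 C=1 D=1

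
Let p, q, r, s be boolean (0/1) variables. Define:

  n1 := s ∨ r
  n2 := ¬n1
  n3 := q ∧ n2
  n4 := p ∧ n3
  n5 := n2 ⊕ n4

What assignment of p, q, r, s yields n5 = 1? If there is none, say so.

p=0, q=1, r=0, s=0

n5 = n2 ⊕ n4 must be 1, so n2 and n4 differ.
Check with p=0, q=1, r=0, s=0:
n1 = s ∨ r = 0 ∨ 0 = 0
n2 = ¬n1 = ¬0 = 1
n3 = q ∧ n2 = 1 ∧ 1 = 1
n4 = p ∧ n3 = 0 ∧ 1 = 0
n5 = n2 ⊕ n4 = 1 ⊕ 0 = 1
So n5 = 1 as required.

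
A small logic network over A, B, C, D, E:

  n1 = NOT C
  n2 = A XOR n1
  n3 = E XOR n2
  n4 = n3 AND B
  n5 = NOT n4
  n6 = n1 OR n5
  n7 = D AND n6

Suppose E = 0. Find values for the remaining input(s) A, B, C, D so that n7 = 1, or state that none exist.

Check with E = 0 and A=1, B=1, C=0, D=1:
n1 = NOT C = NOT 0 = 1
n2 = A XOR n1 = 1 XOR 1 = 0
n3 = E XOR n2 = 0 XOR 0 = 0
n4 = n3 AND B = 0 AND 1 = 0
n5 = NOT n4 = NOT 0 = 1
n6 = n1 OR n5 = 1 OR 1 = 1
n7 = D AND n6 = 1 AND 1 = 1
So n7 = 1.

A=1, B=1, C=0, D=1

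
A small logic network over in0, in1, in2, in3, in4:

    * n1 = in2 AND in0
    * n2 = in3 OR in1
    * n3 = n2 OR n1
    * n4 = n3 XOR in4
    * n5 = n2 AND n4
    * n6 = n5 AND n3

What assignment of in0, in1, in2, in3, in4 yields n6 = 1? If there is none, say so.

in0=1, in1=0, in2=1, in3=1, in4=0

n6 = n5 AND n3 must be 1, so both n5 = 1 and n3 = 1.
Check with in0=1, in1=0, in2=1, in3=1, in4=0:
n1 = in2 AND in0 = 1 AND 1 = 1
n2 = in3 OR in1 = 1 OR 0 = 1
n3 = n2 OR n1 = 1 OR 1 = 1
n4 = n3 XOR in4 = 1 XOR 0 = 1
n5 = n2 AND n4 = 1 AND 1 = 1
n6 = n5 AND n3 = 1 AND 1 = 1
So n6 = 1 as required.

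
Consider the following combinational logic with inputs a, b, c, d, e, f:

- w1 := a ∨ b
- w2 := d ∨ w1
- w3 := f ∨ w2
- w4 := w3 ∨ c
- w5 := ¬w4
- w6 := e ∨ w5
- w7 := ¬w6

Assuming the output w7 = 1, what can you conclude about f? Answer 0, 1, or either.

either

Both values of f occur among assignments with w7 = 1:
  f=0: a=0, b=0, c=0, d=1, e=0, f=0
  f=1: a=0, b=0, c=0, d=0, e=0, f=1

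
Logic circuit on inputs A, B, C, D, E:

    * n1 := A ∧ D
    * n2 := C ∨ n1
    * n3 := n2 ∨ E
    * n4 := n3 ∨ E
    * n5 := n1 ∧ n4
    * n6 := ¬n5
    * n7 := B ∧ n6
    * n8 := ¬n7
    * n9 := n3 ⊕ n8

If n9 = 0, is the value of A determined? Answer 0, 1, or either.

Both values of A occur among assignments with n9 = 0:
  A=0: A=0, B=0, C=0, D=0, E=1
  A=1: A=1, B=0, C=0, D=0, E=1

either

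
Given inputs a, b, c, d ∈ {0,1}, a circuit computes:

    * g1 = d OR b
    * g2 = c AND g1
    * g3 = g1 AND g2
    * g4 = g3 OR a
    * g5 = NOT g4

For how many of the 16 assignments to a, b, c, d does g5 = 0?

11

g5 = NOT g4 must be 0, so g4 = 1.
g4 = g3 OR a must be 1, so at least one of g3, a is 1.
Enumerating the 16 input combinations, 11 give g5 = 0 and 5 give g5 = 1.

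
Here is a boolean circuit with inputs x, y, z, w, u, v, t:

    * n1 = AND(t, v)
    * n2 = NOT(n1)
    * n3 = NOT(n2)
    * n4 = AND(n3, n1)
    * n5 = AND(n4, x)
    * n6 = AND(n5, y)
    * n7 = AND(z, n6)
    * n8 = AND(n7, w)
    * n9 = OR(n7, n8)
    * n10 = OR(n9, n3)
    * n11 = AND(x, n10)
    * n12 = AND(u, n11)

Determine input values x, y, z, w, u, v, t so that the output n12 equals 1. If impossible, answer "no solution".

x=1, y=0, z=1, w=0, u=1, v=1, t=1

n12 = AND(u, n11) must be 1, so both u = 1 and n11 = 1.
Check with x=1, y=0, z=1, w=0, u=1, v=1, t=1:
n1 = AND(t, v) = AND(1, 1) = 1
n2 = NOT(n1) = NOT 1 = 0
n3 = NOT(n2) = NOT 0 = 1
n4 = AND(n3, n1) = AND(1, 1) = 1
n5 = AND(n4, x) = AND(1, 1) = 1
n6 = AND(n5, y) = AND(1, 0) = 0
n7 = AND(z, n6) = AND(1, 0) = 0
n8 = AND(n7, w) = AND(0, 0) = 0
n9 = OR(n7, n8) = OR(0, 0) = 0
n10 = OR(n9, n3) = OR(0, 1) = 1
n11 = AND(x, n10) = AND(1, 1) = 1
n12 = AND(u, n11) = AND(1, 1) = 1
So n12 = 1 as required.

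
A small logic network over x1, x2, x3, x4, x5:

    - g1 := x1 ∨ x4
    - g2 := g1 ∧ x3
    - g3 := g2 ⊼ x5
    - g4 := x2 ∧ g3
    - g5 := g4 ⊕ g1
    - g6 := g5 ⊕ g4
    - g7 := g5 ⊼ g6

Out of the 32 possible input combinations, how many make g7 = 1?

17

g7 = g5 ⊼ g6 must be 1, so at least one of g5, g6 is 0.
Enumerating the 32 input combinations, 17 give g7 = 1 and 15 give g7 = 0.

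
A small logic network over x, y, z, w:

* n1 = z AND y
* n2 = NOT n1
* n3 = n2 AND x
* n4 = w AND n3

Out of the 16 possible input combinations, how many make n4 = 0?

n4 = w AND n3 must be 0, so at least one of w, n3 is 0.
Enumerating the 16 input combinations, 13 give n4 = 0 and 3 give n4 = 1.

13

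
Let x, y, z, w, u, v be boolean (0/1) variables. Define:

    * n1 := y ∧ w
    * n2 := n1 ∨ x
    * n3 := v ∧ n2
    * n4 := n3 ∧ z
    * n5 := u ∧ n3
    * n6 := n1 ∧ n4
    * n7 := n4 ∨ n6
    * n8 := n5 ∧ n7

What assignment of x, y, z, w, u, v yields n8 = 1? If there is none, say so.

x=1, y=0, z=1, w=0, u=1, v=1

n8 = n5 ∧ n7 must be 1, so both n5 = 1 and n7 = 1.
Check with x=1, y=0, z=1, w=0, u=1, v=1:
n1 = y ∧ w = 0 ∧ 0 = 0
n2 = n1 ∨ x = 0 ∨ 1 = 1
n3 = v ∧ n2 = 1 ∧ 1 = 1
n4 = n3 ∧ z = 1 ∧ 1 = 1
n5 = u ∧ n3 = 1 ∧ 1 = 1
n6 = n1 ∧ n4 = 0 ∧ 1 = 0
n7 = n4 ∨ n6 = 1 ∨ 0 = 1
n8 = n5 ∧ n7 = 1 ∧ 1 = 1
So n8 = 1 as required.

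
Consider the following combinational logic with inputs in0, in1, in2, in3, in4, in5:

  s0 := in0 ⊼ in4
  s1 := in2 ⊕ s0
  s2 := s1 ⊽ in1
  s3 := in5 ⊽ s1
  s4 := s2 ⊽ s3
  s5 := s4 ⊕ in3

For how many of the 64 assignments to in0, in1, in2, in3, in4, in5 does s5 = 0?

s5 = s4 ⊕ in3 must be 0, so s4 and in3 are equal.
Enumerating the 64 input combinations, 32 give s5 = 0 and 32 give s5 = 1.

32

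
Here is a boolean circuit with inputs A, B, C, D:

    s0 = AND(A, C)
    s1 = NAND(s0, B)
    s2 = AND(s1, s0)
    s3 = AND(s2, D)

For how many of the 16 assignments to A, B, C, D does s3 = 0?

s3 = AND(s2, D) must be 0, so at least one of s2, D is 0.
Enumerating the 16 input combinations, 15 give s3 = 0 and 1 give s3 = 1.

15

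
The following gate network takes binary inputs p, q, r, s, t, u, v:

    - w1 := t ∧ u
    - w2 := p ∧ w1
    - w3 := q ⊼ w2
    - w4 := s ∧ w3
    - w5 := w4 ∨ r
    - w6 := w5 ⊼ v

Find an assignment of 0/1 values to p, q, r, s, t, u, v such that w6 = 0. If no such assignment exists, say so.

p=0, q=0, r=1, s=0, t=1, u=1, v=1

Check with p=0, q=0, r=1, s=0, t=1, u=1, v=1:
w1 = t ∧ u = 1 ∧ 1 = 1
w2 = p ∧ w1 = 0 ∧ 1 = 0
w3 = q ⊼ w2 = 0 ⊼ 0 = 1
w4 = s ∧ w3 = 0 ∧ 1 = 0
w5 = w4 ∨ r = 0 ∨ 1 = 1
w6 = w5 ⊼ v = 1 ⊼ 1 = 0
So w6 = 0 as required.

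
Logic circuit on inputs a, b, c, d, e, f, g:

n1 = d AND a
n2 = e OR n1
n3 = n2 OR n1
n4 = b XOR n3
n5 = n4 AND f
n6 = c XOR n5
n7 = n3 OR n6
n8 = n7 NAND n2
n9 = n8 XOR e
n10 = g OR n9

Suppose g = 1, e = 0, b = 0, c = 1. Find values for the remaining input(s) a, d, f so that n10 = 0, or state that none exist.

no solution exists

With g = 1, e = 0, b = 0, c = 1 fixed, none of the 8 settings of a, d, f give n10 = 0.
For example, with a=1, d=1, f=1:
n1 = d AND a = 1 AND 1 = 1
n2 = e OR n1 = 0 OR 1 = 1
n3 = n2 OR n1 = 1 OR 1 = 1
n4 = b XOR n3 = 0 XOR 1 = 1
n5 = n4 AND f = 1 AND 1 = 1
n6 = c XOR n5 = 1 XOR 1 = 0
n7 = n3 OR n6 = 1 OR 0 = 1
n8 = n7 NAND n2 = 1 NAND 1 = 0
n9 = n8 XOR e = 0 XOR 0 = 0
n10 = g OR n9 = 1 OR 0 = 1
giving n10 = 1 ≠ 0.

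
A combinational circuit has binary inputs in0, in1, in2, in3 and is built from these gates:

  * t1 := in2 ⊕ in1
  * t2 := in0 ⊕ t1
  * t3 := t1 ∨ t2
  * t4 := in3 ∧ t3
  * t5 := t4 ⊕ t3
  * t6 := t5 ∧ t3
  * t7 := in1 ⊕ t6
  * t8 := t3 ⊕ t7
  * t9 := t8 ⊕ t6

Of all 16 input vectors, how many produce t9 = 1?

8

t9 = t8 ⊕ t6 must be 1, so t8 and t6 differ.
Enumerating the 16 input combinations, 8 give t9 = 1 and 8 give t9 = 0.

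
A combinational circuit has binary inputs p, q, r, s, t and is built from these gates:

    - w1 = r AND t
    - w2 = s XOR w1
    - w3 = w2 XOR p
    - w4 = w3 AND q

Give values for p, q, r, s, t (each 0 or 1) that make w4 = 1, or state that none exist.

Check with p=0 q=1 r=0 s=1 t=0:
w1 = r AND t = 0 AND 0 = 0
w2 = s XOR w1 = 1 XOR 0 = 1
w3 = w2 XOR p = 1 XOR 0 = 1
w4 = w3 AND q = 1 AND 1 = 1
So w4 = 1 as required.

p=0 q=1 r=0 s=1 t=0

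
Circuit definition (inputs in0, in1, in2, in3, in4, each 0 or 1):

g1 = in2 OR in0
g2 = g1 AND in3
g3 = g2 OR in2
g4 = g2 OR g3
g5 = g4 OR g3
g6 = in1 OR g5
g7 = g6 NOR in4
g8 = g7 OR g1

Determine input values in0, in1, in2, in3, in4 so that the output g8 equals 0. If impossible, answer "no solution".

g8 = g7 OR g1 must be 0, so both g7 = 0 and g1 = 0.
g7 = g6 NOR in4 must be 0, so at least one of g6, in4 is 1.
Check with in0=0, in1=1, in2=0, in3=1, in4=0:
g1 = in2 OR in0 = 0 OR 0 = 0
g2 = g1 AND in3 = 0 AND 1 = 0
g3 = g2 OR in2 = 0 OR 0 = 0
g4 = g2 OR g3 = 0 OR 0 = 0
g5 = g4 OR g3 = 0 OR 0 = 0
g6 = in1 OR g5 = 1 OR 0 = 1
g7 = g6 NOR in4 = 1 NOR 0 = 0
g8 = g7 OR g1 = 0 OR 0 = 0
So g8 = 0 as required.

in0=0, in1=1, in2=0, in3=1, in4=0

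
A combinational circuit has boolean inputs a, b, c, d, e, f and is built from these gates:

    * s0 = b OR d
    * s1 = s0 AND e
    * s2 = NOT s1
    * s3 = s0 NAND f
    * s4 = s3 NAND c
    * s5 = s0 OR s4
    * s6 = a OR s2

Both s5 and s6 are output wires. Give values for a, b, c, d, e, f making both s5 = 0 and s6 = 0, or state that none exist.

no solution exists

Across all 64 input combinations, none give both s5 = 0 and s6 = 0.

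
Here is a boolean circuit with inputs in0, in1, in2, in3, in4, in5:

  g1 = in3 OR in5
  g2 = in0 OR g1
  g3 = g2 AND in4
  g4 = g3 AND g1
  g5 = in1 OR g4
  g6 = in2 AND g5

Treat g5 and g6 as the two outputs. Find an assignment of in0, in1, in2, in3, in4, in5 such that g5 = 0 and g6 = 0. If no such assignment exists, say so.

in0=0, in1=0, in2=0, in3=1, in4=0, in5=1

Check with in0=0, in1=0, in2=0, in3=1, in4=0, in5=1:
g1 = in3 OR in5 = 1 OR 1 = 1
g2 = in0 OR g1 = 0 OR 1 = 1
g3 = g2 AND in4 = 1 AND 0 = 0
g4 = g3 AND g1 = 0 AND 1 = 0
g5 = in1 OR g4 = 0 OR 0 = 0
g6 = in2 AND g5 = 0 AND 0 = 0
So g5 = 0 and g6 = 0.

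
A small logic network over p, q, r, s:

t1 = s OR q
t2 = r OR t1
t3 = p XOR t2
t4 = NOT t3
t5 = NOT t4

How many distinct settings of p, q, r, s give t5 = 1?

t5 = NOT t4 must be 1, so t4 = 0.
Enumerating the 16 input combinations, 8 give t5 = 1 and 8 give t5 = 0.

8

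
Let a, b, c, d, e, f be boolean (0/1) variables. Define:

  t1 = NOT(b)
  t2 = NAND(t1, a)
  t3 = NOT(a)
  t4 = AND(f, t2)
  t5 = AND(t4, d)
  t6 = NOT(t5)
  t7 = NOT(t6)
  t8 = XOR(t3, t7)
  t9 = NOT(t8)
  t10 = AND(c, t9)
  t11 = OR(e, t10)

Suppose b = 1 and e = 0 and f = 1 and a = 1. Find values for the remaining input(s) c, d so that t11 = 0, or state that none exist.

c=1 d=1

Check with b = 1 and e = 0 and f = 1 and a = 1 and c=1, d=1:
t1 = NOT(b) = NOT 1 = 0
t2 = NAND(t1, a) = NAND(0, 1) = 1
t3 = NOT(a) = NOT 1 = 0
t4 = AND(f, t2) = AND(1, 1) = 1
t5 = AND(t4, d) = AND(1, 1) = 1
t6 = NOT(t5) = NOT 1 = 0
t7 = NOT(t6) = NOT 0 = 1
t8 = XOR(t3, t7) = XOR(0, 1) = 1
t9 = NOT(t8) = NOT 1 = 0
t10 = AND(c, t9) = AND(1, 0) = 0
t11 = OR(e, t10) = OR(0, 0) = 0
So t11 = 0.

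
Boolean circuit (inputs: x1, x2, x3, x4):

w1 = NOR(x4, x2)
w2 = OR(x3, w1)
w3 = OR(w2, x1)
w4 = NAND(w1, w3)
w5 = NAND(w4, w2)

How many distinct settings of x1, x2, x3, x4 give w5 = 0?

6

w5 = NAND(w4, w2) must be 0, so both w4 = 1 and w2 = 1.
w4 = NAND(w1, w3) must be 1, so at least one of w1, w3 is 0.
w2 = OR(x3, w1) must be 1, so at least one of x3, w1 is 1.
Satisfying assignments:
  x1=0, x2=0, x3=1, x4=1
  x1=0, x2=1, x3=1, x4=0
  x1=0, x2=1, x3=1, x4=1
  x1=1, x2=0, x3=1, x4=1
  x1=1, x2=1, x3=1, x4=0
  x1=1, x2=1, x3=1, x4=1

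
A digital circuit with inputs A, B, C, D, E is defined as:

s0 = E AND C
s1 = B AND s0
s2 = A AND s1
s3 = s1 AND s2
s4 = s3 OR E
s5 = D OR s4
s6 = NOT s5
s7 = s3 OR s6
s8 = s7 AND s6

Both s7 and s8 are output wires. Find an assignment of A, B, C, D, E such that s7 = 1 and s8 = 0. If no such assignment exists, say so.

Check with A=1 B=1 C=1 D=1 E=1:
s0 = E AND C = 1 AND 1 = 1
s1 = B AND s0 = 1 AND 1 = 1
s2 = A AND s1 = 1 AND 1 = 1
s3 = s1 AND s2 = 1 AND 1 = 1
s4 = s3 OR E = 1 OR 1 = 1
s5 = D OR s4 = 1 OR 1 = 1
s6 = NOT s5 = NOT 1 = 0
s7 = s3 OR s6 = 1 OR 0 = 1
s8 = s7 AND s6 = 1 AND 0 = 0
So s7 = 1 and s8 = 0.

A=1 B=1 C=1 D=1 E=1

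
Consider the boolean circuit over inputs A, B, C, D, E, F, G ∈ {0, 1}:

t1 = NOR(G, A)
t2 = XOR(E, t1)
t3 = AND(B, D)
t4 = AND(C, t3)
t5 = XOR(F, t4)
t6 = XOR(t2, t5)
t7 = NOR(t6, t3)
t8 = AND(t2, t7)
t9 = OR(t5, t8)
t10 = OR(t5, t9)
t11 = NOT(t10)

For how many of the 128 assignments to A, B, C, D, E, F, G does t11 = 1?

64

t11 = NOT(t10) must be 1, so t10 = 0.
t10 = OR(t5, t9) must be 0, so both t5 = 0 and t9 = 0.
t5 = XOR(F, t4) must be 0, so F and t4 are equal.
Enumerating the 128 input combinations, 64 give t11 = 1 and 64 give t11 = 0.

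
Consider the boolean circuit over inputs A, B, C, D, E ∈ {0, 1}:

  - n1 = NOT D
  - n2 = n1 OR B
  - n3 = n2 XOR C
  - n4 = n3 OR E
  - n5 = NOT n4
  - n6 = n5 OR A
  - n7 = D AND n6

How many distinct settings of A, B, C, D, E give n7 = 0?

22

n7 = D AND n6 must be 0, so at least one of D, n6 is 0.
Enumerating the 32 input combinations, 22 give n7 = 0 and 10 give n7 = 1.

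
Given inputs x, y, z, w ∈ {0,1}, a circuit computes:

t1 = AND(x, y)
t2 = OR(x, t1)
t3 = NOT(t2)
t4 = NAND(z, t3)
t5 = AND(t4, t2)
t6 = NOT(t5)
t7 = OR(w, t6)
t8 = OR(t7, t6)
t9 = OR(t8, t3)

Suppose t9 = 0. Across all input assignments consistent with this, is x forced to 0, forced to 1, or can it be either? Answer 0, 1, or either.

t9 = OR(t8, t3) must be 0, so both t8 = 0 and t3 = 0.
Every assignment with t9 = 0 has x = 1; there are 4 such assignment(s).
  x=1, y=0, z=0, w=0
  x=1, y=0, z=1, w=0
  x=1, y=1, z=0, w=0
  x=1, y=1, z=1, w=0

1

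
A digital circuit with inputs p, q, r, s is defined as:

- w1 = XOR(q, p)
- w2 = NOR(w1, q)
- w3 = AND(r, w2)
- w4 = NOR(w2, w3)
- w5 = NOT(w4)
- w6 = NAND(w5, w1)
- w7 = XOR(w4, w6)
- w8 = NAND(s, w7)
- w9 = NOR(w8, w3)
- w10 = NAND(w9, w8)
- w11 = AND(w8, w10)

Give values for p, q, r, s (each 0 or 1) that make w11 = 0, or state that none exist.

w11 = AND(w8, w10) must be 0, so at least one of w8, w10 is 0.
Check with p=0, q=0, r=0, s=1:
w1 = XOR(q, p) = XOR(0, 0) = 0
w2 = NOR(w1, q) = NOR(0, 0) = 1
w3 = AND(r, w2) = AND(0, 1) = 0
w4 = NOR(w2, w3) = NOR(1, 0) = 0
w5 = NOT(w4) = NOT 0 = 1
w6 = NAND(w5, w1) = NAND(1, 0) = 1
w7 = XOR(w4, w6) = XOR(0, 1) = 1
w8 = NAND(s, w7) = NAND(1, 1) = 0
w9 = NOR(w8, w3) = NOR(0, 0) = 1
w10 = NAND(w9, w8) = NAND(1, 0) = 1
w11 = AND(w8, w10) = AND(0, 1) = 0
So w11 = 0 as required.

p=0, q=0, r=0, s=1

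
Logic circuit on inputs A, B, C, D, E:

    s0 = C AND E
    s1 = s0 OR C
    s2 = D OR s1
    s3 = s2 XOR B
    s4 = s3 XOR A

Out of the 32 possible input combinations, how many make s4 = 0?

s4 = s3 XOR A must be 0, so s3 and A are equal.
Enumerating the 32 input combinations, 16 give s4 = 0 and 16 give s4 = 1.

16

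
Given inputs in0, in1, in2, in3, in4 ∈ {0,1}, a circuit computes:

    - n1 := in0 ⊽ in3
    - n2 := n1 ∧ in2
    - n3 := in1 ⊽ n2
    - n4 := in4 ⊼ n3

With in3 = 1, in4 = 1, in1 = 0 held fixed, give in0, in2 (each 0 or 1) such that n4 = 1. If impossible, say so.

With in3 = 1, in4 = 1, in1 = 0 fixed, none of the 4 settings of in0, in2 give n4 = 1.
For example, with in0=0, in2=1:
n1 = in0 ⊽ in3 = 0 ⊽ 1 = 0
n2 = n1 ∧ in2 = 0 ∧ 1 = 0
n3 = in1 ⊽ n2 = 0 ⊽ 0 = 1
n4 = in4 ⊼ n3 = 1 ⊼ 1 = 0
giving n4 = 0 ≠ 1.

no solution exists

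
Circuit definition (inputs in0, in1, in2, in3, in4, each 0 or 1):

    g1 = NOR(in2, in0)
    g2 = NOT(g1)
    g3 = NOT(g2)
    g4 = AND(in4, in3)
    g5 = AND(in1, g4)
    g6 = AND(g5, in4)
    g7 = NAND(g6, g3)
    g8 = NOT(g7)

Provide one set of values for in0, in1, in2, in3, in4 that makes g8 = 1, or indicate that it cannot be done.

Check with in0=0, in1=1, in2=0, in3=1, in4=1:
g1 = NOR(in2, in0) = NOR(0, 0) = 1
g2 = NOT(g1) = NOT 1 = 0
g3 = NOT(g2) = NOT 0 = 1
g4 = AND(in4, in3) = AND(1, 1) = 1
g5 = AND(in1, g4) = AND(1, 1) = 1
g6 = AND(g5, in4) = AND(1, 1) = 1
g7 = NAND(g6, g3) = NAND(1, 1) = 0
g8 = NOT(g7) = NOT 0 = 1
So g8 = 1 as required.

in0=0, in1=1, in2=0, in3=1, in4=1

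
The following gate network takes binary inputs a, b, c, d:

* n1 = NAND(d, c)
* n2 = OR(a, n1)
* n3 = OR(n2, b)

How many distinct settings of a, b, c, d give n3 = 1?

n3 = OR(n2, b) must be 1, so at least one of n2, b is 1.
Enumerating the 16 input combinations, 15 give n3 = 1 and 1 give n3 = 0.

15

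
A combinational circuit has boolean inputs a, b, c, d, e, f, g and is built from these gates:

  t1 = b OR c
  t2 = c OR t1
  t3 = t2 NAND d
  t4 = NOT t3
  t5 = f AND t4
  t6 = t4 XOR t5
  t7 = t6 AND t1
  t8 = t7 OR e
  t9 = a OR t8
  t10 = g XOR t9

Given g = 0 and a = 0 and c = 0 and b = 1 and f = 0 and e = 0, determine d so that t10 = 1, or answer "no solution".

d=1

t10 = g XOR t9 must be 1, so g and t9 differ.
Check with g = 0 and a = 0 and c = 0 and b = 1 and f = 0 and e = 0 and d=1:
t1 = b OR c = 1 OR 0 = 1
t2 = c OR t1 = 0 OR 1 = 1
t3 = t2 NAND d = 1 NAND 1 = 0
t4 = NOT t3 = NOT 0 = 1
t5 = f AND t4 = 0 AND 1 = 0
t6 = t4 XOR t5 = 1 XOR 0 = 1
t7 = t6 AND t1 = 1 AND 1 = 1
t8 = t7 OR e = 1 OR 0 = 1
t9 = a OR t8 = 0 OR 1 = 1
t10 = g XOR t9 = 0 XOR 1 = 1
So t10 = 1.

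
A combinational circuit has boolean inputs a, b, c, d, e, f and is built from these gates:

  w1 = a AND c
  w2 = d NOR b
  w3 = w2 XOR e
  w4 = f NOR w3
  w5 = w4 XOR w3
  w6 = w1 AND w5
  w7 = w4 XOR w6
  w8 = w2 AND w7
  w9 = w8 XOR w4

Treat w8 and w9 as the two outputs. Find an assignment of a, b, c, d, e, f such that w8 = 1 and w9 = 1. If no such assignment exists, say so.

Check with a=1, b=0, c=1, d=0, e=0, f=0:
w1 = a AND c = 1 AND 1 = 1
w2 = d NOR b = 0 NOR 0 = 1
w3 = w2 XOR e = 1 XOR 0 = 1
w4 = f NOR w3 = 0 NOR 1 = 0
w5 = w4 XOR w3 = 0 XOR 1 = 1
w6 = w1 AND w5 = 1 AND 1 = 1
w7 = w4 XOR w6 = 0 XOR 1 = 1
w8 = w2 AND w7 = 1 AND 1 = 1
w9 = w8 XOR w4 = 1 XOR 0 = 1
So w8 = 1 and w9 = 1.

a=1, b=0, c=1, d=0, e=0, f=0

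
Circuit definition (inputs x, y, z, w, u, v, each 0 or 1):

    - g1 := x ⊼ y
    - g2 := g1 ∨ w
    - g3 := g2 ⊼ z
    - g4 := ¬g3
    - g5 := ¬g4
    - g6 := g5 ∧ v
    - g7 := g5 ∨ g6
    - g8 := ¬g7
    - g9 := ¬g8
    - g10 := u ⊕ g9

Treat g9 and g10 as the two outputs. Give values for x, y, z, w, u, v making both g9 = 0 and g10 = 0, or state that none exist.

x=0 y=0 z=1 w=0 u=0 v=0

Check with x=0 y=0 z=1 w=0 u=0 v=0:
g1 = x ⊼ y = 0 ⊼ 0 = 1
g2 = g1 ∨ w = 1 ∨ 0 = 1
g3 = g2 ⊼ z = 1 ⊼ 1 = 0
g4 = ¬g3 = ¬0 = 1
g5 = ¬g4 = ¬1 = 0
g6 = g5 ∧ v = 0 ∧ 0 = 0
g7 = g5 ∨ g6 = 0 ∨ 0 = 0
g8 = ¬g7 = ¬0 = 1
g9 = ¬g8 = ¬1 = 0
g10 = u ⊕ g9 = 0 ⊕ 0 = 0
So g9 = 0 and g10 = 0.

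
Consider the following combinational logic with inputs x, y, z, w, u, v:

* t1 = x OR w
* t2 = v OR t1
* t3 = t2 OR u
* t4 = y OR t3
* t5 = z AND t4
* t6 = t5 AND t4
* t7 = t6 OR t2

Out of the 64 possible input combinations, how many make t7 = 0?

t7 = t6 OR t2 must be 0, so both t6 = 0 and t2 = 0.
Satisfying assignments:
  x=0, y=0, z=0, w=0, u=0, v=0
  x=0, y=0, z=0, w=0, u=1, v=0
  x=0, y=0, z=1, w=0, u=0, v=0
  x=0, y=1, z=0, w=0, u=0, v=0
  x=0, y=1, z=0, w=0, u=1, v=0

5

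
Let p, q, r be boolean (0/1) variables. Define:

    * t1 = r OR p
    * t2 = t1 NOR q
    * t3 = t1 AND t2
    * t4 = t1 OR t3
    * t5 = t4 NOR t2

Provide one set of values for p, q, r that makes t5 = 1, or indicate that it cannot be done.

p=0, q=1, r=0

t5 = t4 NOR t2 must be 1, so both t4 = 0 and t2 = 0.
t4 = t1 OR t3 must be 0, so both t1 = 0 and t3 = 0.
t2 = t1 NOR q must be 0, so at least one of t1, q is 1.
Check with p=0, q=1, r=0:
t1 = r OR p = 0 OR 0 = 0
t2 = t1 NOR q = 0 NOR 1 = 0
t3 = t1 AND t2 = 0 AND 0 = 0
t4 = t1 OR t3 = 0 OR 0 = 0
t5 = t4 NOR t2 = 0 NOR 0 = 1
So t5 = 1 as required.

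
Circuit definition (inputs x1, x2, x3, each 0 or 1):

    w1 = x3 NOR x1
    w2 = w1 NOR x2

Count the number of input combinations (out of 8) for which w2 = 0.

w2 = w1 NOR x2 must be 0, so at least one of w1, x2 is 1.
Enumerating the 8 input combinations, 5 give w2 = 0 and 3 give w2 = 1.

5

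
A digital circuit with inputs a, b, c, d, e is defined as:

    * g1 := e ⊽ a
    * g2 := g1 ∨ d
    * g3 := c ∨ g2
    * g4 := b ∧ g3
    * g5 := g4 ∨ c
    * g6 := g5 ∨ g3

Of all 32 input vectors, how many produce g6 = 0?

6

g6 = g5 ∨ g3 must be 0, so both g5 = 0 and g3 = 0.
g5 = g4 ∨ c must be 0, so both g4 = 0 and c = 0.
Satisfying assignments:
  a=0, b=0, c=0, d=0, e=1
  a=0, b=1, c=0, d=0, e=1
  a=1, b=0, c=0, d=0, e=0
  a=1, b=0, c=0, d=0, e=1
  a=1, b=1, c=0, d=0, e=0
  a=1, b=1, c=0, d=0, e=1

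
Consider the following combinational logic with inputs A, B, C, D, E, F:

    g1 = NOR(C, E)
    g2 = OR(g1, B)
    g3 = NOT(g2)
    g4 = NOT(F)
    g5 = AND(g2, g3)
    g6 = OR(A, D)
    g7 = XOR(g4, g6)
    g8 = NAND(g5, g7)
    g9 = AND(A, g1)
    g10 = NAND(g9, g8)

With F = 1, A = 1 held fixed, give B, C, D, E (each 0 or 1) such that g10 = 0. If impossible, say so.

g10 = NAND(g9, g8) must be 0, so both g9 = 1 and g8 = 1.
Check with F = 1, A = 1 and B=0, C=0, D=0, E=0:
g1 = NOR(C, E) = NOR(0, 0) = 1
g2 = OR(g1, B) = OR(1, 0) = 1
g3 = NOT(g2) = NOT 1 = 0
g4 = NOT(F) = NOT 1 = 0
g5 = AND(g2, g3) = AND(1, 0) = 0
g6 = OR(A, D) = OR(1, 0) = 1
g7 = XOR(g4, g6) = XOR(0, 1) = 1
g8 = NAND(g5, g7) = NAND(0, 1) = 1
g9 = AND(A, g1) = AND(1, 1) = 1
g10 = NAND(g9, g8) = NAND(1, 1) = 0
So g10 = 0.

B=0, C=0, D=0, E=0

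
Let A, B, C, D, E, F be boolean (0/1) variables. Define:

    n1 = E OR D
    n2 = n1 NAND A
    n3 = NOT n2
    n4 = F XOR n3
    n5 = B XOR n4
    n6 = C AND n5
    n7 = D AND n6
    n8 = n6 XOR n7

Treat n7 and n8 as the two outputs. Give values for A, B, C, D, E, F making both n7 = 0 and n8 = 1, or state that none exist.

A=1, B=1, C=1, D=0, E=0, F=0

Check with A=1, B=1, C=1, D=0, E=0, F=0:
n1 = E OR D = 0 OR 0 = 0
n2 = n1 NAND A = 0 NAND 1 = 1
n3 = NOT n2 = NOT 1 = 0
n4 = F XOR n3 = 0 XOR 0 = 0
n5 = B XOR n4 = 1 XOR 0 = 1
n6 = C AND n5 = 1 AND 1 = 1
n7 = D AND n6 = 0 AND 1 = 0
n8 = n6 XOR n7 = 1 XOR 0 = 1
So n7 = 0 and n8 = 1.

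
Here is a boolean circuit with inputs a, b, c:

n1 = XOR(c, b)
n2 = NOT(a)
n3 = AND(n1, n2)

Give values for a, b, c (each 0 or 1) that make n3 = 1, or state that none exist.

a=0 b=1 c=0

n3 = AND(n1, n2) must be 1, so both n1 = 1 and n2 = 1.
n1 = XOR(c, b) must be 1, so c and b differ.
n2 = NOT(a) must be 1, so a = 0.
Check with a=0 b=1 c=0:
n1 = XOR(c, b) = XOR(0, 1) = 1
n2 = NOT(a) = NOT 0 = 1
n3 = AND(n1, n2) = AND(1, 1) = 1
So n3 = 1 as required.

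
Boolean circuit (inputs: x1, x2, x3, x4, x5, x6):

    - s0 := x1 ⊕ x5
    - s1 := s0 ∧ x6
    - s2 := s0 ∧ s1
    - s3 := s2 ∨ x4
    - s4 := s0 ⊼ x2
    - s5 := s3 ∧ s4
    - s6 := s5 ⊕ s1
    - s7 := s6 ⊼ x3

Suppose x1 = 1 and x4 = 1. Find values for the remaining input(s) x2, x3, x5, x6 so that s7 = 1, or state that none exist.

s7 = s6 ⊼ x3 must be 1, so at least one of s6, x3 is 0.
Check with x1 = 1 and x4 = 1 and x2=1, x3=1, x5=0, x6=0:
s0 = x1 ⊕ x5 = 1 ⊕ 0 = 1
s1 = s0 ∧ x6 = 1 ∧ 0 = 0
s2 = s0 ∧ s1 = 1 ∧ 0 = 0
s3 = s2 ∨ x4 = 0 ∨ 1 = 1
s4 = s0 ⊼ x2 = 1 ⊼ 1 = 0
s5 = s3 ∧ s4 = 1 ∧ 0 = 0
s6 = s5 ⊕ s1 = 0 ⊕ 0 = 0
s7 = s6 ⊼ x3 = 0 ⊼ 1 = 1
So s7 = 1.

x2=1, x3=1, x5=0, x6=0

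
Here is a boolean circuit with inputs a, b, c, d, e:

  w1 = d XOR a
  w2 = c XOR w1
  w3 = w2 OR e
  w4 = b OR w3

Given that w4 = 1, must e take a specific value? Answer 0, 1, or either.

Both values of e occur among assignments with w4 = 1:
  e=0: a=0, b=0, c=0, d=1, e=0
  e=1: a=0, b=0, c=0, d=0, e=1

either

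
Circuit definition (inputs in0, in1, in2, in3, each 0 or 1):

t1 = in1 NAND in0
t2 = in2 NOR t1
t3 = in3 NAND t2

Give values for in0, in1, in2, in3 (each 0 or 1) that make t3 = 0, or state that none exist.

in0=1, in1=1, in2=0, in3=1

t3 = in3 NAND t2 must be 0, so both in3 = 1 and t2 = 1.
t2 = in2 NOR t1 must be 1, so both in2 = 0 and t1 = 0.
Check with in0=1, in1=1, in2=0, in3=1:
t1 = in1 NAND in0 = 1 NAND 1 = 0
t2 = in2 NOR t1 = 0 NOR 0 = 1
t3 = in3 NAND t2 = 1 NAND 1 = 0
So t3 = 0 as required.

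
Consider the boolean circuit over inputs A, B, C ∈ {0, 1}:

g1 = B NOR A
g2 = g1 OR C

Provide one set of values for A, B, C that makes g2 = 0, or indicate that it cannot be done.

Check with A=1, B=1, C=0:
g1 = B NOR A = 1 NOR 1 = 0
g2 = g1 OR C = 0 OR 0 = 0
So g2 = 0 as required.

A=1, B=1, C=0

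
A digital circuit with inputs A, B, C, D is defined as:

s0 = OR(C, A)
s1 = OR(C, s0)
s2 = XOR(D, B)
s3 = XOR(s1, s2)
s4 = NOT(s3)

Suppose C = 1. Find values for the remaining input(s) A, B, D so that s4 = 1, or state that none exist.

Check with C = 1 and A=0, B=1, D=0:
s0 = OR(C, A) = OR(1, 0) = 1
s1 = OR(C, s0) = OR(1, 1) = 1
s2 = XOR(D, B) = XOR(0, 1) = 1
s3 = XOR(s1, s2) = XOR(1, 1) = 0
s4 = NOT(s3) = NOT 0 = 1
So s4 = 1.

A=0, B=1, D=0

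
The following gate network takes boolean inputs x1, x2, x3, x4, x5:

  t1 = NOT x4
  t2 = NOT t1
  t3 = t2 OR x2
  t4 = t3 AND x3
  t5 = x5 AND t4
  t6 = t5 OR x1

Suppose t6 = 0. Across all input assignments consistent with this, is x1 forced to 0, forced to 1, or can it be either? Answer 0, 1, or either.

0

t6 = t5 OR x1 must be 0, so both t5 = 0 and x1 = 0.
t5 = x5 AND t4 must be 0, so at least one of x5, t4 is 0.
Every assignment with t6 = 0 has x1 = 0; there are 13 such assignment(s).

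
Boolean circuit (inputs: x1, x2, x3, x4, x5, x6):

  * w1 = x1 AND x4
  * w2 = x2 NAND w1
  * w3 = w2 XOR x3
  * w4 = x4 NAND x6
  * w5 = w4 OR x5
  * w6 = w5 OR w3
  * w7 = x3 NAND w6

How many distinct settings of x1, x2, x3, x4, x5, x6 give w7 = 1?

35

w7 = x3 NAND w6 must be 1, so at least one of x3, w6 is 0.
Enumerating the 64 input combinations, 35 give w7 = 1 and 29 give w7 = 0.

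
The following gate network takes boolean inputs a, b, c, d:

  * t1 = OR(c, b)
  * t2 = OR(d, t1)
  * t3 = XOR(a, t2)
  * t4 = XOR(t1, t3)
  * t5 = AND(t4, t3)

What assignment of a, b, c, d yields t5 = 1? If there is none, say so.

a=0 b=0 c=0 d=1

t5 = AND(t4, t3) must be 1, so both t4 = 1 and t3 = 1.
Check with a=0 b=0 c=0 d=1:
t1 = OR(c, b) = OR(0, 0) = 0
t2 = OR(d, t1) = OR(1, 0) = 1
t3 = XOR(a, t2) = XOR(0, 1) = 1
t4 = XOR(t1, t3) = XOR(0, 1) = 1
t5 = AND(t4, t3) = AND(1, 1) = 1
So t5 = 1 as required.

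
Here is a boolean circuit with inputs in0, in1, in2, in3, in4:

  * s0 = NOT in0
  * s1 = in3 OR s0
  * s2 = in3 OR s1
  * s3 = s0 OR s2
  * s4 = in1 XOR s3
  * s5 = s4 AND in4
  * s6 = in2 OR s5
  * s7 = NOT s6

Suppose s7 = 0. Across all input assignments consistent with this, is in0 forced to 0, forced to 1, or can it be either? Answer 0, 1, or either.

Both values of in0 occur among assignments with s7 = 0:
  in0=0: in0=0, in1=0, in2=0, in3=0, in4=1
  in0=1: in0=1, in1=0, in2=0, in3=1, in4=1

either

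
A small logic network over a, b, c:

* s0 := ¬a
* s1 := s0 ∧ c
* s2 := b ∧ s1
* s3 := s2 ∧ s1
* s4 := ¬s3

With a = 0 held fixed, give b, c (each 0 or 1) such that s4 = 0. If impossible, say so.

Check with a = 0 and b=1, c=1:
s0 = ¬a = ¬0 = 1
s1 = s0 ∧ c = 1 ∧ 1 = 1
s2 = b ∧ s1 = 1 ∧ 1 = 1
s3 = s2 ∧ s1 = 1 ∧ 1 = 1
s4 = ¬s3 = ¬1 = 0
So s4 = 0.

b=1, c=1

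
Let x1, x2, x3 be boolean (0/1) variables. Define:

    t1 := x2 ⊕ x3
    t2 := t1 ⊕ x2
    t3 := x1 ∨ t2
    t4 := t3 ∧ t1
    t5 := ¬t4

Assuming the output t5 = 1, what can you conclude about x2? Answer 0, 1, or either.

Both values of x2 occur among assignments with t5 = 1:
  x2=0: x1=0, x2=0, x3=0
  x2=1: x1=0, x2=1, x3=0

either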